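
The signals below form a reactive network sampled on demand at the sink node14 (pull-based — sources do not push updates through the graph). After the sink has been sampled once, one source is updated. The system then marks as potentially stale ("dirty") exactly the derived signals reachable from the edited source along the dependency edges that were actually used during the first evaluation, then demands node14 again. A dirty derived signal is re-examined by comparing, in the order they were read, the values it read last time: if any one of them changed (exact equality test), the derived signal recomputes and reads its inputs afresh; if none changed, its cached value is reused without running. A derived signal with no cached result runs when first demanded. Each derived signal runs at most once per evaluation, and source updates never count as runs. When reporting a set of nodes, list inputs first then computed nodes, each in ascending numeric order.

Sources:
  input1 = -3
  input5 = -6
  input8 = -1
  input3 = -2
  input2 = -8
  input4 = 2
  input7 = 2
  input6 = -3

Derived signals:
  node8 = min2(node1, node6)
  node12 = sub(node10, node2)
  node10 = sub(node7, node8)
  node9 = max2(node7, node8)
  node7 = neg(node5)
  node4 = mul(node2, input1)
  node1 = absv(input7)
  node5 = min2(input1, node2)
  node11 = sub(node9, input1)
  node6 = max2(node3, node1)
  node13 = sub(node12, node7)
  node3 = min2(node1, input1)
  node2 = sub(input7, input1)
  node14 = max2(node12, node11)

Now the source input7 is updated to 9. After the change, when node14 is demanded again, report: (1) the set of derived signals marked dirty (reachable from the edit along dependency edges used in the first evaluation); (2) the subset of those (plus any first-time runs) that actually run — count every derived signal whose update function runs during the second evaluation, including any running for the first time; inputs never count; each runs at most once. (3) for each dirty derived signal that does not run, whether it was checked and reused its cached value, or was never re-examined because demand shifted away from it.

Dirty set: node1, node2, node3, node5, node6, node7, node8, node9, node10, node11, node12, node14.
Run set: node1, node2, node3, node5, node6, node8, node9, node10, node11, node12, node14 (11 run).
Re-examined without running (cache reused): node7.
The important point: at node7 every value read last time is unchanged, so the dirty flag clears without a run.

Initial pass — values computed on the first demand:
  node1 = absv(2) = 2
  node2 = sub(2, -3) = 5
  node3 = min2(2, -3) = -3
  node5 = min2(-3, 5) = -3
  node6 = max2(-3, 2) = 2
  node7 = neg(-3) = 3
  node8 = min2(2, 2) = 2
  node9 = max2(3, 2) = 3
  node10 = sub(3, 2) = 1
  node11 = sub(3, -3) = 6
  node12 = sub(1, 5) = -4
  node14 = max2(-4, 6) = 6

Second demand — change propagation:
  node1: re-runs because input7 2->9; new result 9.
  node2: re-runs because input7 2->9; new result 12.
  node3: re-runs because node1 2->9; new result -3 (unchanged).
  node5: re-runs because node2 5->12; new result -3 (unchanged).
  node6: re-runs because node1 2->9; new result 9.
  node7: re-examined; everything it read last time is the same (node5 unchanged) — cache 3 kept, no run.
  node8: re-runs because node1 2->9; node6 2->9; new result 9.
  node9: re-runs because node8 2->9; new result 9.
  node10: re-runs because node8 2->9; new result -6.
  node11: re-runs because node9 3->9; new result 12.
  node12: re-runs because node10 1->-6; node2 5->12; new result -18.
  node14: re-runs because node12 -4->-18; node11 6->12; new result 12.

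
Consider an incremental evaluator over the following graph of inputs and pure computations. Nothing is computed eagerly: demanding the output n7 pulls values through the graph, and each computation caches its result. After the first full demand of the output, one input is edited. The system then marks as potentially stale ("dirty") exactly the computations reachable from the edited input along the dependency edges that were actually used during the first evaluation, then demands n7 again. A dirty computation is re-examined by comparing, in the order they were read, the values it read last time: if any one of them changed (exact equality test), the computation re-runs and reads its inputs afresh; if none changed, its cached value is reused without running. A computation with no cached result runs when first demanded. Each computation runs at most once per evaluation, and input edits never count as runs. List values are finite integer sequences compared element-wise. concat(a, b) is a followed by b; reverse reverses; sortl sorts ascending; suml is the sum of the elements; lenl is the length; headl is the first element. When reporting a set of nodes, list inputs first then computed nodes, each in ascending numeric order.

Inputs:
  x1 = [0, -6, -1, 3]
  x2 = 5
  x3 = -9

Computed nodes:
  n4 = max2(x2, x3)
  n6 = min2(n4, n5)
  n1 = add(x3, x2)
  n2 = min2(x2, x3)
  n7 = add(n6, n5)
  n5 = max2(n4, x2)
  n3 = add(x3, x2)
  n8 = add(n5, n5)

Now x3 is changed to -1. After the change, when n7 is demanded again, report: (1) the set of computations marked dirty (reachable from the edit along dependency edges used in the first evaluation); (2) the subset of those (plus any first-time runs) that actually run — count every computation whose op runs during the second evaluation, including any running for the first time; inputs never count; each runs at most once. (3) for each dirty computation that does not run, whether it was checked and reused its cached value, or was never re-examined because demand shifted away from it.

Initial pass — values computed on the first demand:
  n4 = max2(5, -9) = 5
  n5 = max2(5, 5) = 5
  n6 = min2(5, 5) = 5
  n7 = add(5, 5) = 10

Second demand — change propagation:
  n4: re-runs because x3 -9->-1; new result 5 (unchanged).
  n5: re-examined; everything it read last time is the same (n4 unchanged, x2 unchanged) — cache 5 kept, no run.
  n6: re-examined; everything it read last time is the same (n4 unchanged, n5 unchanged) — cache 5 kept, no run.
  n7: re-examined; everything it read last time is the same (n6 unchanged, n5 unchanged) — cache 10 kept, no run.

The important point: n4 recomputes to an identical value, and the output ends up unchanged.

Dirty set: n4, n5, n6, n7.
Run set: n4 (1 run).
Re-examined without running (cache reused): n5, n6, n7.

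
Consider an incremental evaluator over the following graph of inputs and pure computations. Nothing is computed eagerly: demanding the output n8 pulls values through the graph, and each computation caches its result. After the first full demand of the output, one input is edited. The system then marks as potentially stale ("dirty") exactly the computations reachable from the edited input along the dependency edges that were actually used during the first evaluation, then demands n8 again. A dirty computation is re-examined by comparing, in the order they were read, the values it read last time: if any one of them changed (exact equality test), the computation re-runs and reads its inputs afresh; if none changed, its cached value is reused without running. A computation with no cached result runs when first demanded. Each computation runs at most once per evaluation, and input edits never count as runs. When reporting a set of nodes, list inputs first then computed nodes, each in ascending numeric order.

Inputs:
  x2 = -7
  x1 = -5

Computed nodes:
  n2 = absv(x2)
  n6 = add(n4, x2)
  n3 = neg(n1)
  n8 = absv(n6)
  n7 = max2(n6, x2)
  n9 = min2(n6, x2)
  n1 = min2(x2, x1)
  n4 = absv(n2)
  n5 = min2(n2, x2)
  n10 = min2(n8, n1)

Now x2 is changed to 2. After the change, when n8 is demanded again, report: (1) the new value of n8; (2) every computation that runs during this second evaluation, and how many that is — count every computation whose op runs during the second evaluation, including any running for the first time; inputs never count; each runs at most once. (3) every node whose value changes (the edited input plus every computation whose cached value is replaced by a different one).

n8 now evaluates to 4.
Run set: n2, n4, n6, n8 (4 run).
Changed values: x2, n2, n4, n6, n8.

Initial pass — values computed on the first demand:
  n2 = absv(-7) = 7
  n4 = absv(7) = 7
  n6 = add(7, -7) = 0
  n8 = absv(0) = 0

Second demand — change propagation:
  n2: re-runs because x2 -7->2; new result 2.
  n4: re-runs because n2 7->2; new result 2.
  n6: re-runs because n4 7->2; x2 -7->2; new result 4.
  n8: re-runs because n6 0->4; new result 4.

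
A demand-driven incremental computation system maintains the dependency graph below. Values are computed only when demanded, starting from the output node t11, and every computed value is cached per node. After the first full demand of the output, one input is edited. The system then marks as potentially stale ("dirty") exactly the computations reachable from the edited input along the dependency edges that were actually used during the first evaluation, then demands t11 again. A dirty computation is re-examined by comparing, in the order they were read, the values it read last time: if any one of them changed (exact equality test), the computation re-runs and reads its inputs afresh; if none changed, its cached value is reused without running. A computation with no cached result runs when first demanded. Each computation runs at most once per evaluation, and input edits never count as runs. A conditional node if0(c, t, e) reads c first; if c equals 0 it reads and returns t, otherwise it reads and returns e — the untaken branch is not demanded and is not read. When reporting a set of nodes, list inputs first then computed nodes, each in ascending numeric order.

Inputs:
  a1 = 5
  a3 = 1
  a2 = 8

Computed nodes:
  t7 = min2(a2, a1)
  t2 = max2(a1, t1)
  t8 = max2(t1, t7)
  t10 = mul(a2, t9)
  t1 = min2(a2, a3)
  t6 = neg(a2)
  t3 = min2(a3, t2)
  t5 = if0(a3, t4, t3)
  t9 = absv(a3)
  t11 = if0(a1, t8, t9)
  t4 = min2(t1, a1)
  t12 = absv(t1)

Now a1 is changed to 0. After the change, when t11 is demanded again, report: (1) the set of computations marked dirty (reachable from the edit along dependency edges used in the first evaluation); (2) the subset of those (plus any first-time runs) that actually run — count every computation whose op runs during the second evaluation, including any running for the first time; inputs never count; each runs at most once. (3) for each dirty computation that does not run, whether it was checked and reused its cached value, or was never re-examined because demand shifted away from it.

First evaluation (everything demanded from the output):
  t9 = absv(1) = 1
  t11 = if0(a1=5 -> else branch t9) = 1

Propagation after the edit:
  t1: demanded for the first time — runs, produces 1.
  t7: demanded for the first time — runs, produces 0.
  t8: demanded for the first time — runs, produces 1.
  t11: runs — a1 5->0; result 1 (same value as before).

Key observation: a condition flipped, so demand reaches new nodes — t1, t7, t8 run for the first time.

Marked dirty: t11.
Computations that run: t1, t7, t8, t11 — 4 in total.
Every dirty computation ran.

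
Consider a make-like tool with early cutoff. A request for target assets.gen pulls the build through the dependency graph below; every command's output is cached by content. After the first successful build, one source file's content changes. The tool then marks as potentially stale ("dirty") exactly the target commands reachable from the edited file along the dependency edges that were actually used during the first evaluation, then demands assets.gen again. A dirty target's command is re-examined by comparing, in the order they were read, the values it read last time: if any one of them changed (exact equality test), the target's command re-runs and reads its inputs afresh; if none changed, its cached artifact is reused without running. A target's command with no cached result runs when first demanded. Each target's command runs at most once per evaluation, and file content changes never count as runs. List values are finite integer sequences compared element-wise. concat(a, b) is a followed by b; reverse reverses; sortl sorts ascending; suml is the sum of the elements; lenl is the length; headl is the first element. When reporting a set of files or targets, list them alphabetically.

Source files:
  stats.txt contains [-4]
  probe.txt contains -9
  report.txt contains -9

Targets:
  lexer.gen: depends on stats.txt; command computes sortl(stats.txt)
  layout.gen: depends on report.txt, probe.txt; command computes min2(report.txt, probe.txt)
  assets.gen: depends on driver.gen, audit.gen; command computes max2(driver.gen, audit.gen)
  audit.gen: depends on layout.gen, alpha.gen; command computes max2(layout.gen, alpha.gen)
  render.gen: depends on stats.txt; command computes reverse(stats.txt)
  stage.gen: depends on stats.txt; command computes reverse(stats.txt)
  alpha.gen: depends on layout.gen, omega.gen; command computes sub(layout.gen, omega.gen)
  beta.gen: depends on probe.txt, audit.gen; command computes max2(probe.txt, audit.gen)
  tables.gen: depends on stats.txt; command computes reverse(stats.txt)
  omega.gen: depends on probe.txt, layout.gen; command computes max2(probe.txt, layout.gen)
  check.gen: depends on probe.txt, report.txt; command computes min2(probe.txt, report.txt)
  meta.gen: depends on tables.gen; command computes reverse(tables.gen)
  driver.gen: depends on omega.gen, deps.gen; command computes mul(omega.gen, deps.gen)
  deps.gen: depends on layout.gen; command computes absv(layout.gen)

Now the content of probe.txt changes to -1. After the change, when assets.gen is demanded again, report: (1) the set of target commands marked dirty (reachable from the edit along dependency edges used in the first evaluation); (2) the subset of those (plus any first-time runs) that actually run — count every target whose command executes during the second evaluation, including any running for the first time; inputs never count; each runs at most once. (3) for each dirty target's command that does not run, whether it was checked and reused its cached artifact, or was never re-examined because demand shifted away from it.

The edit dirties: alpha.gen, assets.gen, audit.gen, deps.gen, driver.gen, layout.gen, omega.gen.
6 target commands run: alpha.gen, assets.gen, audit.gen, driver.gen, layout.gen, omega.gen.
Cache hits after checking: deps.gen.
Note where the cutoff bites: deps.gen is checked, finds nothing changed, and keeps its cache.

First demand of the output computes:
  layout.gen = min2(-9, -9) = -9
  deps.gen = absv(-9) = 9
  omega.gen = max2(-9, -9) = -9
  alpha.gen = sub(-9, -9) = 0
  audit.gen = max2(-9, 0) = 0
  driver.gen = mul(-9, 9) = -81
  assets.gen = max2(-81, 0) = 0

After the edit, cleaning proceeds:
  layout.gen: a read changed (probe.txt -9->-1) — executes, giving -9 — identical to its old value.
  deps.gen: dirty, but its reads are unchanged (layout.gen unchanged); cached 9 stands.
  omega.gen: a read changed (probe.txt -9->-1) — executes, giving -1.
  alpha.gen: a read changed (omega.gen -9->-1) — executes, giving -8.
  audit.gen: a read changed (alpha.gen 0->-8) — executes, giving -8.
  driver.gen: a read changed (omega.gen -9->-1) — executes, giving -9.
  assets.gen: a read changed (driver.gen -81->-9; audit.gen 0->-8) — executes, giving -8.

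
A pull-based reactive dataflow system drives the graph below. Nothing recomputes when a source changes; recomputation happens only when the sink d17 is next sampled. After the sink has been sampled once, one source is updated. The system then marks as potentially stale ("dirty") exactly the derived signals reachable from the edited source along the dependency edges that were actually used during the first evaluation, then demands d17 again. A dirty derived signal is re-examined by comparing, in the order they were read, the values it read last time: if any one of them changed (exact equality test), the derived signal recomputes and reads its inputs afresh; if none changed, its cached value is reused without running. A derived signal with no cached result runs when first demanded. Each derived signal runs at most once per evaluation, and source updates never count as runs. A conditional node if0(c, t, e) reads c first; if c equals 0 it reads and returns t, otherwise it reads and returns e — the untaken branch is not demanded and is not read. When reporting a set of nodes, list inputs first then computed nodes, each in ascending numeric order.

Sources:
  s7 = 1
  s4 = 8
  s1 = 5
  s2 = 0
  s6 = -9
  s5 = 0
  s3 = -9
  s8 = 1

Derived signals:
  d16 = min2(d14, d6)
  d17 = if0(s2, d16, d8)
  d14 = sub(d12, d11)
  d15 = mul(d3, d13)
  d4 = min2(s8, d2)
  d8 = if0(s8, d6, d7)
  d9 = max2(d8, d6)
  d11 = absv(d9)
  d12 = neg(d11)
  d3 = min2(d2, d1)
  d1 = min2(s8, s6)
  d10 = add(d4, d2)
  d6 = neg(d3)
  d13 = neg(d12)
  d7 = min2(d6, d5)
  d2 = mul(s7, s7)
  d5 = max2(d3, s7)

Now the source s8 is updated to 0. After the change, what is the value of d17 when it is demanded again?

New value of d17: -18.
Key observation: a condition flipped, so demand moved to the other branch — d5, d7 are never re-examined.

First evaluation (everything demanded from the output):
  d1 = min2(1, -9) = -9
  d2 = mul(1, 1) = 1
  d3 = min2(1, -9) = -9
  d5 = max2(-9, 1) = 1
  d6 = neg(-9) = 9
  d7 = min2(9, 1) = 1
  d8 = if0(s8=1 -> else branch d7) = 1
  d9 = max2(1, 9) = 9
  d11 = absv(9) = 9
  d12 = neg(9) = -9
  d14 = sub(-9, 9) = -18
  d16 = min2(-18, 9) = -18
  d17 = if0(s2=0 -> then branch d16) = -18

Propagation after the edit:
  d1: runs — s8 1->0; result -9 (same value as before).
  d3: checked — values it read are unchanged (d2 unchanged, d1 unchanged); reused cached -9 without running.
  d5: marked dirty but never re-examined — demand shifted away from it.
  d6: checked — values it read are unchanged (d3 unchanged); reused cached 9 without running.
  d7: marked dirty but never re-examined — demand shifted away from it.
  d8: runs — s8 1->0; result 9.
  d9: runs — d8 1->9; result 9 (same value as before).
  d11: checked — values it read are unchanged (d9 unchanged); reused cached 9 without running.
  d12: checked — values it read are unchanged (d11 unchanged); reused cached -9 without running.
  d14: checked — values it read are unchanged (d12 unchanged, d11 unchanged); reused cached -18 without running.
  d16: checked — values it read are unchanged (d14 unchanged, d6 unchanged); reused cached -18 without running.
  d17: checked — values it read are unchanged (s2 unchanged, d16 unchanged); reused cached -18 without running.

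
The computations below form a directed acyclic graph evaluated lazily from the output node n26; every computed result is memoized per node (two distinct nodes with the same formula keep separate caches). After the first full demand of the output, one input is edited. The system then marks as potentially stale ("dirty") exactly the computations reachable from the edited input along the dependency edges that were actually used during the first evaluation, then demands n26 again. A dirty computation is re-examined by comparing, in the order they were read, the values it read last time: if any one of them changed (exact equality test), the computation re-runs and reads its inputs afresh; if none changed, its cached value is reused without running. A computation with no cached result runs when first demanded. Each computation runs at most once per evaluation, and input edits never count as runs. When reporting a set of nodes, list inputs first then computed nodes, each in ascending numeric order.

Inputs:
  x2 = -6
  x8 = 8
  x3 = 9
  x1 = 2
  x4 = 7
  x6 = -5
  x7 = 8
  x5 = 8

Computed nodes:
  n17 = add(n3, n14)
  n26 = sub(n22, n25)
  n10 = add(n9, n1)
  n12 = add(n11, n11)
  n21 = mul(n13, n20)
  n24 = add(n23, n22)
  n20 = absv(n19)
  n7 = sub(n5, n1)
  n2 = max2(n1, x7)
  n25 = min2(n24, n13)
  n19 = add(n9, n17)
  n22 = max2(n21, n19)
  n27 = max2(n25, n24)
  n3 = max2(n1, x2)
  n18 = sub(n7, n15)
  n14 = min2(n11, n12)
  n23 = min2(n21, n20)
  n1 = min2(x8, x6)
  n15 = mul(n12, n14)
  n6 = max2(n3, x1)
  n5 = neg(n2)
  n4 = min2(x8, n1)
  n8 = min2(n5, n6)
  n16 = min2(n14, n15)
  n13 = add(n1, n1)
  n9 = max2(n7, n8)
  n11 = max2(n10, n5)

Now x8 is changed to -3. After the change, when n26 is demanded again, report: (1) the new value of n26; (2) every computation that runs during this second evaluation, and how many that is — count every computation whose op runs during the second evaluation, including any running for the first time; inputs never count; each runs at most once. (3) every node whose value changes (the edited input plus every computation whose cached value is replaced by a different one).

First demand of the output computes:
  n1 = min2(8, -5) = -5
  n2 = max2(-5, 8) = 8
  n3 = max2(-5, -6) = -5
  n5 = neg(8) = -8
  n6 = max2(-5, 2) = 2
  n7 = sub(-8, -5) = -3
  n8 = min2(-8, 2) = -8
  n9 = max2(-3, -8) = -3
  n10 = add(-3, -5) = -8
  n11 = max2(-8, -8) = -8
  n12 = add(-8, -8) = -16
  n13 = add(-5, -5) = -10
  n14 = min2(-8, -16) = -16
  n17 = add(-5, -16) = -21
  n19 = add(-3, -21) = -24
  n20 = absv(-24) = 24
  n21 = mul(-10, 24) = -240
  n22 = max2(-240, -24) = -24
  n23 = min2(-240, 24) = -240
  n24 = add(-240, -24) = -264
  n25 = min2(-264, -10) = -264
  n26 = sub(-24, -264) = 240

After the edit, cleaning proceeds:
  n1: a read changed (x8 8->-3) — executes, giving -5 — identical to its old value.
  n2: dirty, but its reads are unchanged (n1 unchanged, x7 unchanged); cached 8 stands.
  n3: dirty, but its reads are unchanged (n1 unchanged, x2 unchanged); cached -5 stands.
  n5: dirty, but its reads are unchanged (n2 unchanged); cached -8 stands.
  n6: dirty, but its reads are unchanged (n3 unchanged, x1 unchanged); cached 2 stands.
  n7: dirty, but its reads are unchanged (n5 unchanged, n1 unchanged); cached -3 stands.
  n8: dirty, but its reads are unchanged (n5 unchanged, n6 unchanged); cached -8 stands.
  n9: dirty, but its reads are unchanged (n7 unchanged, n8 unchanged); cached -3 stands.
  n10: dirty, but its reads are unchanged (n9 unchanged, n1 unchanged); cached -8 stands.
  n11: dirty, but its reads are unchanged (n10 unchanged, n5 unchanged); cached -8 stands.
  n12: dirty, but its reads are unchanged (n11 unchanged, n11 unchanged); cached -16 stands.
  n13: dirty, but its reads are unchanged (n1 unchanged, n1 unchanged); cached -10 stands.
  n14: dirty, but its reads are unchanged (n11 unchanged, n12 unchanged); cached -16 stands.
  n17: dirty, but its reads are unchanged (n3 unchanged, n14 unchanged); cached -21 stands.
  n19: dirty, but its reads are unchanged (n9 unchanged, n17 unchanged); cached -24 stands.
  n20: dirty, but its reads are unchanged (n19 unchanged); cached 24 stands.
  n21: dirty, but its reads are unchanged (n13 unchanged, n20 unchanged); cached -240 stands.
  n22: dirty, but its reads are unchanged (n21 unchanged, n19 unchanged); cached -24 stands.
  n23: dirty, but its reads are unchanged (n21 unchanged, n20 unchanged); cached -240 stands.
  n24: dirty, but its reads are unchanged (n23 unchanged, n22 unchanged); cached -264 stands.
  n25: dirty, but its reads are unchanged (n24 unchanged, n13 unchanged); cached -264 stands.
  n26: dirty, but its reads are unchanged (n22 unchanged, n25 unchanged); cached 240 stands.

Note the absorption at n1: it re-runs yet its value is the same, leaving the output's value untouched.

Demanding n26 again yields 240.
1 computations run: n1.
The nodes whose values change: x8.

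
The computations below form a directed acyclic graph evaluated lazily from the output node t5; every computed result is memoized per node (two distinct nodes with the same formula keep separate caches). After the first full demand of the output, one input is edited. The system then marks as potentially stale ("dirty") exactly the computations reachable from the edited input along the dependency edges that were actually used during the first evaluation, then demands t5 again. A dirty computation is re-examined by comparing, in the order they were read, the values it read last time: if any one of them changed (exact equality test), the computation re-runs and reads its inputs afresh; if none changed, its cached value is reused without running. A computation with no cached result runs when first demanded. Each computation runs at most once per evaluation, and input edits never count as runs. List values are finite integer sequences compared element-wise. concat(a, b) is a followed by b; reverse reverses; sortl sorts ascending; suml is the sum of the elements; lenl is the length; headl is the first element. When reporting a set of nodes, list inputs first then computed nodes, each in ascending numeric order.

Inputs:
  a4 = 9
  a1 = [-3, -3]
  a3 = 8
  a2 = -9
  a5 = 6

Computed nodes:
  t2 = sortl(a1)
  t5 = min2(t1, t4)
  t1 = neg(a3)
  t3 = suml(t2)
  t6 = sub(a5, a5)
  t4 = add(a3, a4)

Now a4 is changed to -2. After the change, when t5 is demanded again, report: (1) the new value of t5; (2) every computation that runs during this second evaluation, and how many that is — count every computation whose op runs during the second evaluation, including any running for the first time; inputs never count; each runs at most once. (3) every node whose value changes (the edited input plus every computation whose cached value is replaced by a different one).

First demand of the output computes:
  t1 = neg(8) = -8
  t4 = add(8, 9) = 17
  t5 = min2(-8, 17) = -8

After the edit, cleaning proceeds:
  t4: a read changed (a4 9->-2) — executes, giving 6.
  t5: a read changed (t4 17->6) — executes, giving -8 — identical to its old value.

Demanding t5 again yields -8.
2 computations run: t4, t5.
The nodes whose values change: a4, t4.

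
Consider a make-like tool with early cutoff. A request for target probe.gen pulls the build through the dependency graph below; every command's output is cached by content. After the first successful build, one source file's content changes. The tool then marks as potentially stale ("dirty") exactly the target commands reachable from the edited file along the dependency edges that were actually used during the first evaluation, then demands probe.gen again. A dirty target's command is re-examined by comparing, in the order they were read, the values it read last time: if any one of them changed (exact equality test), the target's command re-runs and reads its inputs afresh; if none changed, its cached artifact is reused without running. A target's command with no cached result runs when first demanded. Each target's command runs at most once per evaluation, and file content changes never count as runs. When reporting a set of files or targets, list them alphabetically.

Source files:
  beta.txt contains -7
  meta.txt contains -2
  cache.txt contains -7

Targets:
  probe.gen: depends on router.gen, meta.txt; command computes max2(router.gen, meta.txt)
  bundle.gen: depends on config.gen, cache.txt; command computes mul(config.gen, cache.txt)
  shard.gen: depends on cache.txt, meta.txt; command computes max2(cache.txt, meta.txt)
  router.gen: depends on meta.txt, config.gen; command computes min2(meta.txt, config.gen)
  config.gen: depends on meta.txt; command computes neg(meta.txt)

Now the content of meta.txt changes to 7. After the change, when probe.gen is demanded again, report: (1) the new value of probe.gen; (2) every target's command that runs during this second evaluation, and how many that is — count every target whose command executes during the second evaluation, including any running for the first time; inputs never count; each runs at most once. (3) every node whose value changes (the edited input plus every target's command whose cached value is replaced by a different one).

First demand of the output computes:
  config.gen = neg(-2) = 2
  router.gen = min2(-2, 2) = -2
  probe.gen = max2(-2, -2) = -2

After the edit, cleaning proceeds:
  config.gen: a read changed (meta.txt -2->7) — executes, giving -7.
  router.gen: a read changed (meta.txt -2->7; config.gen 2->-7) — executes, giving -7.
  probe.gen: a read changed (router.gen -2->-7; meta.txt -2->7) — executes, giving 7.

Demanding probe.gen again yields 7.
3 target commands run: config.gen, probe.gen, router.gen.
The nodes whose values change: config.gen, meta.txt, probe.gen, router.gen.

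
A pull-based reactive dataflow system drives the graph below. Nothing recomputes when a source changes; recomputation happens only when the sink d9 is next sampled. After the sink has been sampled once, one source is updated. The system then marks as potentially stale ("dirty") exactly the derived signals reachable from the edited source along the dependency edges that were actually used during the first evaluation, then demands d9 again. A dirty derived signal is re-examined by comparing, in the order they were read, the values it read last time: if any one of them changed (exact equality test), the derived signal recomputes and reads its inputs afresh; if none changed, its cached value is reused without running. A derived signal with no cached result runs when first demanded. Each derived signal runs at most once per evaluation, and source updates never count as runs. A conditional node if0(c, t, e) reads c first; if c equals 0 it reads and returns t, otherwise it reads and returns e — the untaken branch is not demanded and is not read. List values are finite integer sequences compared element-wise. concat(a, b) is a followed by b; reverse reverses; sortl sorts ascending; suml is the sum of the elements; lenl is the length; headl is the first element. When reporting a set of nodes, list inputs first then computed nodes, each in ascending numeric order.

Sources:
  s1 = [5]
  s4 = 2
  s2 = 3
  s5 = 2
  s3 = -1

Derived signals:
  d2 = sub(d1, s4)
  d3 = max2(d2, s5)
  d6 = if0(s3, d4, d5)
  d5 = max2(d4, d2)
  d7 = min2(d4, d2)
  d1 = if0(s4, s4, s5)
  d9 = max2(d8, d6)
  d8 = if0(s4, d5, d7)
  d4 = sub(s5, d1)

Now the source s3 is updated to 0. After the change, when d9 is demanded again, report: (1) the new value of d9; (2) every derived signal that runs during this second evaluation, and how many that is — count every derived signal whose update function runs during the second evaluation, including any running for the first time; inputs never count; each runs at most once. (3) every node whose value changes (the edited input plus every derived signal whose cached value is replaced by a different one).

New value of d9: 0.
Derived signals that run: d6 — 1 in total.
Values that change: s3.
Key observation: the change is absorbed at d6 — it re-runs but produces the same value, and the output's value is unchanged.

First evaluation (everything demanded from the output):
  d1 = if0(s4=2 -> else branch s5) = 2
  d2 = sub(2, 2) = 0
  d4 = sub(2, 2) = 0
  d5 = max2(0, 0) = 0
  d6 = if0(s3=-1 -> else branch d5) = 0
  d7 = min2(0, 0) = 0
  d8 = if0(s4=2 -> else branch d7) = 0
  d9 = max2(0, 0) = 0

Propagation after the edit:
  d6: runs — s3 -1->0; result 0 (same value as before).
  d9: checked — values it read are unchanged (d8 unchanged, d6 unchanged); reused cached 0 without running.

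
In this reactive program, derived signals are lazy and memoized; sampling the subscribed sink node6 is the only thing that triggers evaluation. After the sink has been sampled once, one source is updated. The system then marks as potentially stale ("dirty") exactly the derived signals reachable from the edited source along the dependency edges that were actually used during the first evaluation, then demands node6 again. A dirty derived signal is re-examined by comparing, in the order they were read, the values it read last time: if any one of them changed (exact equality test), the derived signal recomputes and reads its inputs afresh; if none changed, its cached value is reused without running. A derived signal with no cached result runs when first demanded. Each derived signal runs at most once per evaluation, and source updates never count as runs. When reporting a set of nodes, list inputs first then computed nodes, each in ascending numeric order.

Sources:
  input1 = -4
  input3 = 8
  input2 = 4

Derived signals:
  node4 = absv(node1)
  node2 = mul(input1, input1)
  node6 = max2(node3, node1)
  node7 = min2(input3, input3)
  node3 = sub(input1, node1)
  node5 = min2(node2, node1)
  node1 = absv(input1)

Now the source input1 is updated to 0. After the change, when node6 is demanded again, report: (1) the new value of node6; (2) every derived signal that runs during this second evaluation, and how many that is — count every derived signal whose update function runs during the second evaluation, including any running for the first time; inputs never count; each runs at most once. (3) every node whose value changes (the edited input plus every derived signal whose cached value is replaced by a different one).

Demanding node6 again yields 0.
3 derived signals run: node1, node3, node6.
The nodes whose values change: input1, node1, node3, node6.

First demand of the output computes:
  node1 = absv(-4) = 4
  node3 = sub(-4, 4) = -8
  node6 = max2(-8, 4) = 4

After the edit, cleaning proceeds:
  node1: a read changed (input1 -4->0) — executes, giving 0.
  node3: a read changed (input1 -4->0; node1 4->0) — executes, giving 0.
  node6: a read changed (node3 -8->0; node1 4->0) — executes, giving 0.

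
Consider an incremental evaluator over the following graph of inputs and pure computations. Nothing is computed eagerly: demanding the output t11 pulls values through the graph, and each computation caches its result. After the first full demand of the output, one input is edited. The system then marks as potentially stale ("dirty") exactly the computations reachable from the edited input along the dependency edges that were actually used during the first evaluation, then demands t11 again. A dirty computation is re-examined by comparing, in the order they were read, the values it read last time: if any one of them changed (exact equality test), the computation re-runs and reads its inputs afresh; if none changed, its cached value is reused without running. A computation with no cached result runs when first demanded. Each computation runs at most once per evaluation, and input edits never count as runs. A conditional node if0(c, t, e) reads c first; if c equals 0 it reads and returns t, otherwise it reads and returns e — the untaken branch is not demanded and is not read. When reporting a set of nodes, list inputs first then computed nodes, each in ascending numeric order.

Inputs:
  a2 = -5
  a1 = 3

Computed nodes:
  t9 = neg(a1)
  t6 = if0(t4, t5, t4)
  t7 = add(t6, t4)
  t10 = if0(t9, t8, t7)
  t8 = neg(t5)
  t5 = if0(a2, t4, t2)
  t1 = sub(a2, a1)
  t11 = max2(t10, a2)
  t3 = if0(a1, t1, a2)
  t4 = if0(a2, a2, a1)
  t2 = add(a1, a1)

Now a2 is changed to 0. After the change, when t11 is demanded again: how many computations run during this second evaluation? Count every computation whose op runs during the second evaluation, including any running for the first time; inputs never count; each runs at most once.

Run set: t4, t5, t6, t7, t10, t11 (6 run).
The important point: the flipped condition pulls in fresh nodes; t5 runs for the first time.

Initial pass — values computed on the first demand:
  t4 = if0(a2=-5 -> else branch a1) = 3
  t6 = if0(t4=3 -> else branch t4) = 3
  t7 = add(3, 3) = 6
  t9 = neg(3) = -3
  t10 = if0(t9=-3 -> else branch t7) = 6
  t11 = max2(6, -5) = 6

Second demand — change propagation:
  t4: re-runs because a2 -5->0; new result 0.
  t5: newly demanded (no cache) — executes and yields 0.
  t6: re-runs because t4 3->0; t4 3->0; new result 0.
  t7: re-runs because t6 3->0; t4 3->0; new result 0.
  t10: re-runs because t7 6->0; new result 0.
  t11: re-runs because t10 6->0; a2 -5->0; new result 0.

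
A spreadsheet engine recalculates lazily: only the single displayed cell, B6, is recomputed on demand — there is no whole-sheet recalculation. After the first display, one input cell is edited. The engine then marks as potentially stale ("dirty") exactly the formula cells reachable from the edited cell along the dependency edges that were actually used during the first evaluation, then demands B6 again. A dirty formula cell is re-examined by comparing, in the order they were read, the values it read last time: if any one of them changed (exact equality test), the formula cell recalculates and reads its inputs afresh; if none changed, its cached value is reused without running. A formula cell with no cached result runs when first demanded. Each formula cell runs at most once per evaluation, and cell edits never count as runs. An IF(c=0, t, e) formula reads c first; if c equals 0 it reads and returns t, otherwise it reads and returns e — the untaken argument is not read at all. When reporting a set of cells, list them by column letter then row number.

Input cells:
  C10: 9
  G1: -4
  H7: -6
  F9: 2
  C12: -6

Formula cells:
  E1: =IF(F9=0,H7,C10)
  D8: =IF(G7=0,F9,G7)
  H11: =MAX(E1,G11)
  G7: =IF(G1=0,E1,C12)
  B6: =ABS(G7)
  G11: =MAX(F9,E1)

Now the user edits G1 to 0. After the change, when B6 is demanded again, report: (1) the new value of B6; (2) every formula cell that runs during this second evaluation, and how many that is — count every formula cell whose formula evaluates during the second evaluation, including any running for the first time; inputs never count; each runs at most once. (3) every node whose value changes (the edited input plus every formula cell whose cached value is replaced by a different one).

First evaluation (everything demanded from the output):
  G7 = IF(G1=0: G1=-4 -> else branch C12) = -6
  B6 = ABS(-6) = 6

Propagation after the edit:
  E1: demanded for the first time — runs, produces 9.
  G7: runs — G1 -4->0; result 9.
  B6: runs — G7 -6->9; result 9.

Key observation: a condition flipped, so demand reaches new nodes — E1 runs for the first time.

New value of B6: 9.
Formula cells that run: B6, E1, G7 — 3 in total.
Values that change: B6, G1, G7.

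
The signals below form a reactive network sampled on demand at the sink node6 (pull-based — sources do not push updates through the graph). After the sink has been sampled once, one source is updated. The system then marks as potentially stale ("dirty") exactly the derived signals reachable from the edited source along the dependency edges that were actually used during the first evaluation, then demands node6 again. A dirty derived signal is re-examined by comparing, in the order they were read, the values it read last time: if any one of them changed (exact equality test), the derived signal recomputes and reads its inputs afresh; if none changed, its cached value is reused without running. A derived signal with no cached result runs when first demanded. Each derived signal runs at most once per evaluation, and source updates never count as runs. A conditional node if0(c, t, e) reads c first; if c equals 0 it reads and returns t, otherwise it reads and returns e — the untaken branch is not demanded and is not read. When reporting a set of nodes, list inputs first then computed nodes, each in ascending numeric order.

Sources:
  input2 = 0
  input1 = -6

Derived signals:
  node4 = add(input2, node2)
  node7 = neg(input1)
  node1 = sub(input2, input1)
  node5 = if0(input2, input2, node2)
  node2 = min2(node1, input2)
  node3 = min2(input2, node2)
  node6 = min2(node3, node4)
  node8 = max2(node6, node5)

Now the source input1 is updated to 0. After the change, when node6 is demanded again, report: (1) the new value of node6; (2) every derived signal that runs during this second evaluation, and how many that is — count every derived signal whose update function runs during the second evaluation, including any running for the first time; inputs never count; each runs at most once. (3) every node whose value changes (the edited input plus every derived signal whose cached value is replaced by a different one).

Initial pass — values computed on the first demand:
  node1 = sub(0, -6) = 6
  node2 = min2(6, 0) = 0
  node3 = min2(0, 0) = 0
  node4 = add(0, 0) = 0
  node6 = min2(0, 0) = 0

Second demand — change propagation:
  node1: re-runs because input1 -6->0; new result 0.
  node2: re-runs because node1 6->0; new result 0 (unchanged).
  node3: re-examined; everything it read last time is the same (input2 unchanged, node2 unchanged) — cache 0 kept, no run.
  node4: re-examined; everything it read last time is the same (input2 unchanged, node2 unchanged) — cache 0 kept, no run.
  node6: re-examined; everything it read last time is the same (node3 unchanged, node4 unchanged) — cache 0 kept, no run.

The important point: node2 recomputes to an identical value, and the output ends up unchanged.

node6 now evaluates to 0.
Run set: node1, node2 (2 run).
Changed values: input1, node1.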